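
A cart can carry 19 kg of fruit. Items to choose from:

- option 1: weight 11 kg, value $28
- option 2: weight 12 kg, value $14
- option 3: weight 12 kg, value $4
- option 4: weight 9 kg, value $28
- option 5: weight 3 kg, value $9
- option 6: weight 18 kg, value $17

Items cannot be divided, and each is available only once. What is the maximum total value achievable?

$37

Check high-value combinations within 19 kg:
- option 4+option 5: weight 9+3=12, value 28+9=37
- option 1+option 5: weight 11+3=14, value 28+9=37
- option 4: weight 9, value 28
Best: $37.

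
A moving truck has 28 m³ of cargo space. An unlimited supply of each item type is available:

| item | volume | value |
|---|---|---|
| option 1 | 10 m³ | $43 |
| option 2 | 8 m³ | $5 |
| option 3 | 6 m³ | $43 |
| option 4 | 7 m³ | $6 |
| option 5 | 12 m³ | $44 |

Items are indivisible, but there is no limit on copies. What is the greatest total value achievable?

$172

Best value-per-unit is option 3 at 43/6; filling with it alone gives 4×43 = 172.
Optimal mix: 1×option 1 + 3×option 3 → volume 28, value 172.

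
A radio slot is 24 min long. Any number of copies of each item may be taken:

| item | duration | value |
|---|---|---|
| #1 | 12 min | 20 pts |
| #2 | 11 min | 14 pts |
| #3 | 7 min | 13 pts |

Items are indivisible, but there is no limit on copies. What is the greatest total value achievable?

40 pts

Best value-per-unit is #3 at 13/7; filling with it alone gives 3×13 = 39.
Optimal mix: 2×#1 → duration 24, value 40.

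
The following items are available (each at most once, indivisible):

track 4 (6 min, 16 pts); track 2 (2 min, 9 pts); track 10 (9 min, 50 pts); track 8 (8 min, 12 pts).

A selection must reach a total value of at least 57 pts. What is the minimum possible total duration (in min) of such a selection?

11

Subsets with value ≥ 57, sorted by total duration:
- track 2+track 10: duration 11, value 59
- track 4+track 10: duration 15, value 66
- track 4+track 2+track 10: duration 17, value 75
Minimum duration: 11 min.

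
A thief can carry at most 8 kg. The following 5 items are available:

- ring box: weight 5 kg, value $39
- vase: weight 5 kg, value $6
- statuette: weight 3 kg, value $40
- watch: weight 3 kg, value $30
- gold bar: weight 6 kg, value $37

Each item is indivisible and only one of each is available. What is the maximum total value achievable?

$79

Check high-value combinations within 8 kg:
- ring box+statuette: weight 5+3=8, value 39+40=79
- statuette+watch: weight 3+3=6, value 40+30=70
- ring box+watch: weight 5+3=8, value 39+30=69
- vase+statuette: weight 5+3=8, value 6+40=46
Best: $79.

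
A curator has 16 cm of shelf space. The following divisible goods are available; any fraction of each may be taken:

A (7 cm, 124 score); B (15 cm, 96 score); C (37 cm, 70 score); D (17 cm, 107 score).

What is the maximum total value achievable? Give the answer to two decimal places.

181.60

Take in order of value per unit:
- A (124/7 per unit): all 7 → value 124, running total 124.00
- B (96/15 per unit): 9 of 15 → value 9×96/15 = 57.6000, running total 181.60
Total 181.60.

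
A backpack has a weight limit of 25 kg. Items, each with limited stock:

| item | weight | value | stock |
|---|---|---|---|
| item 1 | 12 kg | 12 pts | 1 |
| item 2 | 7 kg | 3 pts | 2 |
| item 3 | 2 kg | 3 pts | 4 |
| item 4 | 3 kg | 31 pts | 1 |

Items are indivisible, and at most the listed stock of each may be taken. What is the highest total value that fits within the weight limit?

55 pts

Best selections within weight 25 and stock limits:
- 1×item 1 + 4×item 3 + 1×item 4: weight 23, value 55
- 1×item 1 + 3×item 3 + 1×item 4: weight 21, value 52
- 1×item 1 + 2×item 3 + 1×item 4: weight 19, value 49
- 1×item 1 + 1×item 2 + 1×item 3 + 1×item 4: weight 24, value 49
Best: 55 pts.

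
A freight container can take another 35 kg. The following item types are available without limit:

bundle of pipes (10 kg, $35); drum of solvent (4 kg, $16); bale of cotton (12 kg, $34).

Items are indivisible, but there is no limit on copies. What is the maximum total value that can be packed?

$131

Best value-per-unit is drum of solvent at 16/4; filling with it alone gives 8×16 = 128.
Optimal mix: 1×bundle of pipes + 6×drum of solvent → weight 34, value 131.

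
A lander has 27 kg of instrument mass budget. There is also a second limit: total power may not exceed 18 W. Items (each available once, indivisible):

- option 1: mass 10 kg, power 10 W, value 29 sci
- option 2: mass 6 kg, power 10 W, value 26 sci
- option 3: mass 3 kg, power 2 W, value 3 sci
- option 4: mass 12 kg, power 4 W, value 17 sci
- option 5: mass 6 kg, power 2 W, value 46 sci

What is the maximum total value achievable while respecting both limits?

Feasible sets respecting both limits:
- option 2+option 3+option 4+option 5: mass 27, power 18, value 92
- option 2+option 4+option 5: mass 24, power 16, value 89
- option 1+option 3+option 5: mass 19, power 14, value 78
- option 1+option 5: mass 16, power 12, value 75
Best: 92 sci.

92 sci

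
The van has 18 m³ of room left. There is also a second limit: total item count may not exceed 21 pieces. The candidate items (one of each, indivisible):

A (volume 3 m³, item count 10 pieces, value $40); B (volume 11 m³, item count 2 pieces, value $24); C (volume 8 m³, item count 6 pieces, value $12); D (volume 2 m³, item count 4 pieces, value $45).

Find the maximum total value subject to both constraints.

$109

Feasible sets respecting both limits:
- A+B+D: volume 16, item count 16, value 109
- A+C+D: volume 13, item count 20, value 97
- A+D: volume 5, item count 14, value 85
Best: $109.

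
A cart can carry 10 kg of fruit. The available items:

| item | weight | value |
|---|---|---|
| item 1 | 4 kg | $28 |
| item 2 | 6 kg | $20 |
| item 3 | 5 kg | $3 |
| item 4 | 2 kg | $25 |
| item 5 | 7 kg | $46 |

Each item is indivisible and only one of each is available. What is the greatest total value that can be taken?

Check high-value combinations within 10 kg:
- item 4+item 5: weight 2+7=9, value 25+46=71
- item 1+item 4: weight 4+2=6, value 28+25=53
- item 1+item 2: weight 4+6=10, value 28+20=48
- item 5: weight 7, value 46
- item 2+item 4: weight 6+2=8, value 20+25=45
Best: $71.

$71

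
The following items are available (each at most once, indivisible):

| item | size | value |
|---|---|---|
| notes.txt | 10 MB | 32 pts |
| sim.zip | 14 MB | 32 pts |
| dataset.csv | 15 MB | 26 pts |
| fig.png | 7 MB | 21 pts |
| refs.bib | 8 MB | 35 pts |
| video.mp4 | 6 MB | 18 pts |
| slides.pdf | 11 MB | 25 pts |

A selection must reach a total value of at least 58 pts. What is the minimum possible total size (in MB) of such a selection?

Subsets with value ≥ 58, sorted by total size:
- notes.txt+refs.bib: size 18, value 67
- refs.bib+slides.pdf: size 19, value 60
Minimum size: 18 MB.

18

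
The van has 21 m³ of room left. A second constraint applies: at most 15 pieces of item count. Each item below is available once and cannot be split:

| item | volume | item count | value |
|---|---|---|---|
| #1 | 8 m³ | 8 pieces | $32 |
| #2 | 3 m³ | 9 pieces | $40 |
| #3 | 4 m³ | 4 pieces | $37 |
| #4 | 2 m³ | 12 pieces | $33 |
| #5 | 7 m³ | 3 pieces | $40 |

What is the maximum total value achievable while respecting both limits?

$109

Feasible sets respecting both limits:
- #1+#3+#5: volume 19, item count 15, value 109
- #2+#5: volume 10, item count 12, value 80
- #2+#3: volume 7, item count 13, value 77
Best: $109.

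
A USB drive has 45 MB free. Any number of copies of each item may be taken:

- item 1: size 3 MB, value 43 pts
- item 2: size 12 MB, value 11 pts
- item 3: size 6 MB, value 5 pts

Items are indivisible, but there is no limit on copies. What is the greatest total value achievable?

Best value-per-unit is item 1 at 43/3, and filling with it alone uses size 15×3=45. No mix of the others beats 15×43 = 645.

645 pts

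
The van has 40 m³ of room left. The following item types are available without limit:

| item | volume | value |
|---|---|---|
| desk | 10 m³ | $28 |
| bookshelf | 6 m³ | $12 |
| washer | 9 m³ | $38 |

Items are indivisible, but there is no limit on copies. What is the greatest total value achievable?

Best value-per-unit is washer at 38/9, and filling with it alone uses volume 4×9=36. No mix of the others beats 4×38 = 152.

$152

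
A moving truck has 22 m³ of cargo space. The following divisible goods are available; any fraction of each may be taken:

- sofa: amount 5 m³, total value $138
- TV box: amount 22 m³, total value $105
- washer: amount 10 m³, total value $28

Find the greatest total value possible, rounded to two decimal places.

219.14

Take in order of value per unit:
- sofa (138/5 per unit): all 5 → value 138, running total 138.00
- TV box (105/22 per unit): 17 of 22 → value 17×105/22 = 81.1364, running total 219.14
Total 219.14.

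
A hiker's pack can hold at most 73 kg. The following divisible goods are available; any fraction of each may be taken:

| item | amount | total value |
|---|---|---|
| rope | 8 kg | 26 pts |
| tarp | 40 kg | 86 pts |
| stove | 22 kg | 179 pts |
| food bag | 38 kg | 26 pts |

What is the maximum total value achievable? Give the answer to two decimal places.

293.05

Take in order of value per unit:
- stove (179/22 per unit): all 22 → value 179, running total 179.00
- rope (26/8 per unit): all 8 → value 26, running total 205.00
- tarp (86/40 per unit): all 40 → value 86, running total 291.00
- food bag (26/38 per unit): 3 of 38 → value 3×26/38 = 2.0526, running total 293.05
Total 293.05.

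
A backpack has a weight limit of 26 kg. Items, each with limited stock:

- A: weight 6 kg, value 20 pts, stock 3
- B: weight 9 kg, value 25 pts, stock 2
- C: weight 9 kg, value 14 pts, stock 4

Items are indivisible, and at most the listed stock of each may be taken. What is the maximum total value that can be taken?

Top feasible selections:
- 1×A + 2×B: weight 24, value 70
- 2×A + 1×B: weight 21, value 65
- 3×A: weight 18, value 60
Best: 70 pts.

70 pts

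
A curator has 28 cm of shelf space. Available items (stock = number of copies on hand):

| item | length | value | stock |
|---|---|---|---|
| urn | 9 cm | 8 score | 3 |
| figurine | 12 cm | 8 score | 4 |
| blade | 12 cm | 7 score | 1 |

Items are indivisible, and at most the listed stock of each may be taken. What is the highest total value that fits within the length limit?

Top feasible selections:
- 3×urn: length 27, value 24
- 2×urn: length 18, value 16
- 1×urn + 1×figurine: length 21, value 16
- 2×figurine: length 24, value 16
Best: 24 score.

24 score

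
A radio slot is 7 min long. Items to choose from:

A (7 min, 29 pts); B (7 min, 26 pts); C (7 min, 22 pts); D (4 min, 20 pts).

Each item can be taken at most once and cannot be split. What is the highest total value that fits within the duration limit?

Check high-value combinations within 7 min:
- A: duration 7, value 29
- B: duration 7, value 26
- C: duration 7, value 22
- D: duration 4, value 20
Best: 29 pts.

29 pts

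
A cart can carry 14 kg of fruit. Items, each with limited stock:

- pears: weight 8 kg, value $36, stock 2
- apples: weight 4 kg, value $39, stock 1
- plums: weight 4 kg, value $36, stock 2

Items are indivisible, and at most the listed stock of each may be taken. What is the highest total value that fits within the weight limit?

Top feasible selections:
- 1×apples + 2×plums: weight 12, value 111
- 1×apples + 1×plums: weight 8, value 75
- 1×pears + 1×apples: weight 12, value 75
- 2×plums: weight 8, value 72
Best: $111.

$111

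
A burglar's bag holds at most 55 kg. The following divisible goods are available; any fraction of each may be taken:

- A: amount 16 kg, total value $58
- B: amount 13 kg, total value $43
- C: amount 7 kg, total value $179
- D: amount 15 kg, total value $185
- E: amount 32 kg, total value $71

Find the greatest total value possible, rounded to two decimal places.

473.88

Take in order of value per unit:
- C (179/7 per unit): all 7 → value 179, running total 179.00
- D (185/15 per unit): all 15 → value 185, running total 364.00
- A (58/16 per unit): all 16 → value 58, running total 422.00
- B (43/13 per unit): all 13 → value 43, running total 465.00
- E (71/32 per unit): 4 of 32 → value 4×71/32 = 8.8750, running total 473.88
Total 473.88.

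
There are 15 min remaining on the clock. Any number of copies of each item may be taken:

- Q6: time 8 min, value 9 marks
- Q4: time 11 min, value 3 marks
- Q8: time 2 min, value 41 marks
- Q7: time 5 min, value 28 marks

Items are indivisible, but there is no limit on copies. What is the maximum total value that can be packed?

287 marks

Best value-per-unit is Q8 at 41/2, and filling with it alone uses time 7×2=14. No mix of the others beats 7×41 = 287.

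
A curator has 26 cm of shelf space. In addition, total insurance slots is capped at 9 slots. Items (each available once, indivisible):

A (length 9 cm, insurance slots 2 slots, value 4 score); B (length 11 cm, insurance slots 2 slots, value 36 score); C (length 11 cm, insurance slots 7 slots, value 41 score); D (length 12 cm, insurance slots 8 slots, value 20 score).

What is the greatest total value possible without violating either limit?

Feasible sets respecting both limits:
- B+C: length 22, insurance slots 9, value 77
- A+C: length 20, insurance slots 9, value 45
- C: length 11, insurance slots 7, value 41
Best: 77 score.

77 score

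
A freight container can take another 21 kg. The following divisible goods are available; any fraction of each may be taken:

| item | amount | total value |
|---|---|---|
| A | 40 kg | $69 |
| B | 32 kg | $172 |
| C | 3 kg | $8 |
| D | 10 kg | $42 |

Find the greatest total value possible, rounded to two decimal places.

Take in order of value per unit:
- B (172/32 per unit): 21 of 32 → value 21×172/32 = 112.8750, running total 112.88
Total 112.88.

112.88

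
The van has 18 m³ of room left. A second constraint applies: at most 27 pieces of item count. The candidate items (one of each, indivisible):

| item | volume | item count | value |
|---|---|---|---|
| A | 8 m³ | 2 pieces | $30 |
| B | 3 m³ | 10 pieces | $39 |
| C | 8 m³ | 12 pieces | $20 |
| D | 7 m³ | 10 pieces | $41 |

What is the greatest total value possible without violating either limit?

Feasible sets respecting both limits:
- A+B+D: volume 18, item count 22, value 110
- B+D: volume 10, item count 20, value 80
- A+D: volume 15, item count 12, value 71
Best: $110.

$110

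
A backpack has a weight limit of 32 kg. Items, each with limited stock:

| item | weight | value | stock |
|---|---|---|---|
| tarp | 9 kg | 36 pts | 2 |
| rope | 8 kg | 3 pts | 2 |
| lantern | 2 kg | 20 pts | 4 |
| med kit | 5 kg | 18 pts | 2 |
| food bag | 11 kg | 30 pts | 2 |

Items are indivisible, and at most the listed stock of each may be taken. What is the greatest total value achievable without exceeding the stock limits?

Top feasible selections:
- 2×tarp + 4×lantern + 1×med kit: weight 31, value 170
- 2×tarp + 4×lantern: weight 26, value 152
- 1×tarp + 4×lantern + 2×med kit: weight 27, value 152
- 2×tarp + 3×lantern + 1×med kit: weight 29, value 150
Best: 170 pts.

170 pts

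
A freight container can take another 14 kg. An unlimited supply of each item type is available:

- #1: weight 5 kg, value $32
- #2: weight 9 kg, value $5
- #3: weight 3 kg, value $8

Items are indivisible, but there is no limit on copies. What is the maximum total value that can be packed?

$72

Best value-per-unit is #1 at 32/5; filling with it alone gives 2×32 = 64.
Optimal mix: 2×#1 + 1×#3 → weight 13, value 72.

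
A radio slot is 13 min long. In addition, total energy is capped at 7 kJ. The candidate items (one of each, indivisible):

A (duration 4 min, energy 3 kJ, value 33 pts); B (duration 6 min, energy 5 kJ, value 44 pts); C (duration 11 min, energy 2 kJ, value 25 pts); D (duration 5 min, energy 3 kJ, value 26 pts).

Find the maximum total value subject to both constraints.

59 pts

Feasible sets respecting both limits:
- A+D: duration 9, energy 6, value 59
- B: duration 6, energy 5, value 44
- A: duration 4, energy 3, value 33
Best: 59 pts.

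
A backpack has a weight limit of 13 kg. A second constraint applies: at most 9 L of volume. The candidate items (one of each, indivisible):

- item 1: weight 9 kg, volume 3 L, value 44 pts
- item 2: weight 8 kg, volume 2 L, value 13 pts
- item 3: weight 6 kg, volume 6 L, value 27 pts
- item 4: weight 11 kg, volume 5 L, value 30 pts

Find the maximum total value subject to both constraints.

Feasible sets respecting both limits:
- item 1: weight 9, volume 3, value 44
- item 4: weight 11, volume 5, value 30
- item 3: weight 6, volume 6, value 27
- item 2: weight 8, volume 2, value 13
Best: 44 pts.

44 pts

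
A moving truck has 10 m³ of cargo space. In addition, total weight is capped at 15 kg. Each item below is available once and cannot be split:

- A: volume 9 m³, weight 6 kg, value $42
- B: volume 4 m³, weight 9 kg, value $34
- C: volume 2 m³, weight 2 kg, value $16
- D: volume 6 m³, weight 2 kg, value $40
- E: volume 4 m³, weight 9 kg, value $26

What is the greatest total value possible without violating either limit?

Feasible sets respecting both limits:
- B+D: volume 10, weight 11, value 74
- D+E: volume 10, weight 11, value 66
- C+D: volume 8, weight 4, value 56
Best: $74.

$74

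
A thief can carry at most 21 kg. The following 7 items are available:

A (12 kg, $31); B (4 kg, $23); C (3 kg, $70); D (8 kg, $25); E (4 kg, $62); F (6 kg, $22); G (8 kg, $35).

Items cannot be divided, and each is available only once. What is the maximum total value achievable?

Check high-value combinations within 21 kg:
- B+C+E+G: weight 4+3+4+8=19, value 23+70+62+35=190
- C+E+F+G: weight 3+4+6+8=21, value 70+62+22+35=189
- B+C+D+E: weight 4+3+8+4=19, value 23+70+25+62=180
Best: $190.

$190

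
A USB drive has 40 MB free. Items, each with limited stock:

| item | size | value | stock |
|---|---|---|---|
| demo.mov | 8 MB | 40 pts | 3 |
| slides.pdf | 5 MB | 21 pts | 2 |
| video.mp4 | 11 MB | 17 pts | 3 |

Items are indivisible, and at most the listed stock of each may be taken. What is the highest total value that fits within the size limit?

Top feasible selections:
- 3×demo.mov + 2×slides.pdf: size 34, value 162
- 3×demo.mov + 1×slides.pdf + 1×video.mp4: size 40, value 158
- 3×demo.mov + 1×slides.pdf: size 29, value 141
- 2×demo.mov + 2×slides.pdf + 1×video.mp4: size 37, value 139
Best: 162 pts.

162 pts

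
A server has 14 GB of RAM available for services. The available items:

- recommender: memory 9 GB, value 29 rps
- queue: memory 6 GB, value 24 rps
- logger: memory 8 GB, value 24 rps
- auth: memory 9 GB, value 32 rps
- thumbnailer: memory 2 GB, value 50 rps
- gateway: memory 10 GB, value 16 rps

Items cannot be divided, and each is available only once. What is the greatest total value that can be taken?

This is a 0/1 knapsack; check combinations near the capacity.
- auth+thumbnailer: memory 9+2=11, value 32+50=82
- recommender+thumbnailer: memory 9+2=11, value 29+50=79
- queue+thumbnailer: memory 6+2=8, value 24+50=74
- logger+thumbnailer: memory 8+2=10, value 24+50=74
- thumbnailer+gateway: memory 2+10=12, value 50+16=66
Best: 82 rps.

82 rps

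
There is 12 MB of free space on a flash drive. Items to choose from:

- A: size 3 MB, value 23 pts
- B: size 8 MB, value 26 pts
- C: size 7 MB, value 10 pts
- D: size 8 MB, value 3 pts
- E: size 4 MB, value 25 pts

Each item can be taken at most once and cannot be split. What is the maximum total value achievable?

51 pts

Check high-value combinations within 12 MB:
- B+E: size 8+4=12, value 26+25=51
- A+B: size 3+8=11, value 23+26=49
- A+E: size 3+4=7, value 23+25=48
- C+E: size 7+4=11, value 10+25=35
Best: 51 pts.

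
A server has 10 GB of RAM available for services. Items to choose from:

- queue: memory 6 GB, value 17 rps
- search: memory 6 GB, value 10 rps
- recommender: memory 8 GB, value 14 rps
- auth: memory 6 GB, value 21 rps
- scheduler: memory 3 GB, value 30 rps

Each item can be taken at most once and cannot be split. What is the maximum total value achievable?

This is a 0/1 knapsack; check combinations near the capacity.
- auth+scheduler: memory 6+3=9, value 21+30=51
- queue+scheduler: memory 6+3=9, value 17+30=47
- search+scheduler: memory 6+3=9, value 10+30=40
Best: 51 rps.

51 rps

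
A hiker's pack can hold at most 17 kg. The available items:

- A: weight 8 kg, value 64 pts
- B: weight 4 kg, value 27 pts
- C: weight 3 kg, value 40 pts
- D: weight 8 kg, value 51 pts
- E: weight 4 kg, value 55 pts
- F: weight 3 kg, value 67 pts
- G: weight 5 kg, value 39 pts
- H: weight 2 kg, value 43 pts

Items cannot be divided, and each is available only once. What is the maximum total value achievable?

244 pts

Check high-value combinations within 17 kg:
- C+E+F+G+H: weight 3+4+3+5+2=17, value 40+55+67+39+43=244
- B+C+E+F+H: weight 4+3+4+3+2=16, value 27+40+55+67+43=232
- A+E+F+H: weight 8+4+3+2=17, value 64+55+67+43=229
- D+E+F+H: weight 8+4+3+2=17, value 51+55+67+43=216
Best: 244 pts.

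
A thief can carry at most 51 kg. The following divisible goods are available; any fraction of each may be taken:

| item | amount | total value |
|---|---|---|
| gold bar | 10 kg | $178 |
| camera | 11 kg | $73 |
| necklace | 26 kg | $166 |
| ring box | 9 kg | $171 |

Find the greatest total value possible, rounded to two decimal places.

556.08

Take in order of value per unit:
- ring box (171/9 per unit): all 9 → value 171, running total 171.00
- gold bar (178/10 per unit): all 10 → value 178, running total 349.00
- camera (73/11 per unit): all 11 → value 73, running total 422.00
- necklace (166/26 per unit): 21 of 26 → value 21×166/26 = 134.0769, running total 556.08
Total 556.08.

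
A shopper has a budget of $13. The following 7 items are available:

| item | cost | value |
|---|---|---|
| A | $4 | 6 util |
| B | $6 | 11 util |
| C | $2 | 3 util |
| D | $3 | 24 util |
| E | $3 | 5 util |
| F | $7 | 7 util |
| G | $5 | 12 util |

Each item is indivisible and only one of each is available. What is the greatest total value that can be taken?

Check high-value combinations within $13:
- C+D+E+G: cost 2+3+3+5=13, value 3+24+5+12=44
- A+D+G: cost 4+3+5=12, value 6+24+12=42
- D+E+G: cost 3+3+5=11, value 24+5+12=41
- A+B+D: cost 4+6+3=13, value 6+11+24=41
- B+D+E: cost 6+3+3=12, value 11+24+5=40
Best: 44 util.

44 util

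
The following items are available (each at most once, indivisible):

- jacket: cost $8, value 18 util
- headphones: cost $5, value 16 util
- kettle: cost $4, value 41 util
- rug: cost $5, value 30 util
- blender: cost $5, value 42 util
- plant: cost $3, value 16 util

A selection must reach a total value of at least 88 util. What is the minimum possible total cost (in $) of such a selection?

12

Subsets with value ≥ 88, sorted by total cost:
- kettle+blender+plant: cost 12, value 99
- rug+blender+plant: cost 13, value 88
- kettle+rug+blender: cost 14, value 113
Minimum cost: 12 $.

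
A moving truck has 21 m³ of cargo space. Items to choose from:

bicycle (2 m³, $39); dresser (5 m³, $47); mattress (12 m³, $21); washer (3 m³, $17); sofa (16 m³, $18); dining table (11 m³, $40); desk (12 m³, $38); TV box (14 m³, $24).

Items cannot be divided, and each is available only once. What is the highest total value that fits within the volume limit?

$143

Check high-value combinations within 21 m³:
- bicycle+dresser+washer+dining table: volume 2+5+3+11=21, value 39+47+17+40=143
- bicycle+dresser+dining table: volume 2+5+11=18, value 39+47+40=126
- bicycle+dresser+desk: volume 2+5+12=19, value 39+47+38=124
- bicycle+dresser+TV box: volume 2+5+14=21, value 39+47+24=110
Best: $143.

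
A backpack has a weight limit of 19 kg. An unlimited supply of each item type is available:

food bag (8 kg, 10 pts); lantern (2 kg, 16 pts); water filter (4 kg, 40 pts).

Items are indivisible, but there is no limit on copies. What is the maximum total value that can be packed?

Best value-per-unit is water filter at 40/4; filling with it alone gives 4×40 = 160.
Optimal mix: 1×lantern + 4×water filter → weight 18, value 176.

176 pts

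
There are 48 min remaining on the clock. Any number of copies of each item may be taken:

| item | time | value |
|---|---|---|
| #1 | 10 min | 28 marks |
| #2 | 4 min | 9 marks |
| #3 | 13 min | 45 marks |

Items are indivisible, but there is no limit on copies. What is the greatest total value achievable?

Best value-per-unit is #3 at 45/13; filling with it alone gives 3×45 = 135.
Optimal mix: 2×#2 + 3×#3 → time 47, value 153.

153 marks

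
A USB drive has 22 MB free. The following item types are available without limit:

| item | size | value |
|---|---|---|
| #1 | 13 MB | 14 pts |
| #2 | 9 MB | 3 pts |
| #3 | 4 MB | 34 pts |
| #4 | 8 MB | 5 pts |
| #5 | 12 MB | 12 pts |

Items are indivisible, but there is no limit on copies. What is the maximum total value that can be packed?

Best value-per-unit is #3 at 34/4, and filling with it alone uses size 5×4=20. No mix of the others beats 5×34 = 170.

170 pts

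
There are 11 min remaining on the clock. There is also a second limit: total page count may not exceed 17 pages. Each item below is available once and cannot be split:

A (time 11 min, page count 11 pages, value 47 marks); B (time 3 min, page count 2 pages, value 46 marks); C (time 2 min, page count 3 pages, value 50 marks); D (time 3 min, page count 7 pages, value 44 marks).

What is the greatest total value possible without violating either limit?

140 marks

Feasible sets respecting both limits:
- B+C+D: time 8, page count 12, value 140
- B+C: time 5, page count 5, value 96
- C+D: time 5, page count 10, value 94
- B+D: time 6, page count 9, value 90
Best: 140 marks.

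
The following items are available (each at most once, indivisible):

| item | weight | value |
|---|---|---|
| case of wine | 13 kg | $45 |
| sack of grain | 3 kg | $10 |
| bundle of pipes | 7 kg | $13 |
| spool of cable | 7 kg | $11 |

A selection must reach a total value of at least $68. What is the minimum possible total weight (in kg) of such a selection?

23

Subsets with value ≥ 68, sorted by total weight:
- case of wine+sack of grain+bundle of pipes: weight 23, value 68
- case of wine+bundle of pipes+spool of cable: weight 27, value 69
Minimum weight: 23 kg.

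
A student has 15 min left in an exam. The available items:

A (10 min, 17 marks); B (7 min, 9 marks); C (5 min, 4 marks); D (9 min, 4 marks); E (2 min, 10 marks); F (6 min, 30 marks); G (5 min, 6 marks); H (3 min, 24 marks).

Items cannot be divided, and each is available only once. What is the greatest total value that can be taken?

Check high-value combinations within 15 min:
- E+F+H: time 2+6+3=11, value 10+30+24=64
- F+G+H: time 6+5+3=14, value 30+6+24=60
- C+F+H: time 5+6+3=14, value 4+30+24=58
- F+H: time 6+3=9, value 30+24=54
- A+E+H: time 10+2+3=15, value 17+10+24=51
Best: 64 marks.

64 marks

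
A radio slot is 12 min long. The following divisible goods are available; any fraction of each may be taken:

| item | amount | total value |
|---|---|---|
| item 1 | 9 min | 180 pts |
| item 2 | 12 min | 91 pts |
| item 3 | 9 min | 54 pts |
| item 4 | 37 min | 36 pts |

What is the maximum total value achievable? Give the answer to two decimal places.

Take in order of value per unit:
- item 1 (180/9 per unit): all 9 → value 180, running total 180.00
- item 2 (91/12 per unit): 3 of 12 → value 3×91/12 = 22.7500, running total 202.75
Total 202.75.

202.75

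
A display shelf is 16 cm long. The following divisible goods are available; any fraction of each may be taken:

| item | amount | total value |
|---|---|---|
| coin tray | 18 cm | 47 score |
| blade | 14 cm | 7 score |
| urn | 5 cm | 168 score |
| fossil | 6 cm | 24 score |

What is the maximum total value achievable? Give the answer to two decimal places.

Take in order of value per unit:
- urn (168/5 per unit): all 5 → value 168, running total 168.00
- fossil (24/6 per unit): all 6 → value 24, running total 192.00
- coin tray (47/18 per unit): 5 of 18 → value 5×47/18 = 13.0556, running total 205.06
Total 205.06.

205.06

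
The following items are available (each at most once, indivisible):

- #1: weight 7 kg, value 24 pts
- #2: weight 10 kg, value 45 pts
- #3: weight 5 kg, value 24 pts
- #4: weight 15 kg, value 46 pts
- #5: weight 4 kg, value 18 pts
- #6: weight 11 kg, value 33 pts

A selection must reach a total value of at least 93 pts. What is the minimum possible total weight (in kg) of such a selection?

Subsets with value ≥ 93, sorted by total weight:
- #1+#2+#3: weight 22, value 93
- #2+#5+#6: weight 25, value 96
- #1+#2+#3+#5: weight 26, value 111
- #2+#3+#6: weight 26, value 102
Minimum weight: 22 kg.

22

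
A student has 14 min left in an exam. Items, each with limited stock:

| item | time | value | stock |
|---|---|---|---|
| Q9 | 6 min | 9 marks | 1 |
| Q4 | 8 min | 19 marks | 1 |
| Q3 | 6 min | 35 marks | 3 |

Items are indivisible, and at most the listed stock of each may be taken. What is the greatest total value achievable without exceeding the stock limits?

Best selections within time 14 and stock limits:
- 2×Q3: time 12, value 70
- 1×Q4 + 1×Q3: time 14, value 54
Best: 70 marks.

70 marks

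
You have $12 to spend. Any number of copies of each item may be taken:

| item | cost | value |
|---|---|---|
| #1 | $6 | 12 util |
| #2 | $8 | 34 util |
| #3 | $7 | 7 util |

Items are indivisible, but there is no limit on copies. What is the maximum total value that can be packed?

34 util

Best value-per-unit is #2 at 34/8, and filling with it alone uses cost 1×8=8. No mix of the others beats 1×34 = 34.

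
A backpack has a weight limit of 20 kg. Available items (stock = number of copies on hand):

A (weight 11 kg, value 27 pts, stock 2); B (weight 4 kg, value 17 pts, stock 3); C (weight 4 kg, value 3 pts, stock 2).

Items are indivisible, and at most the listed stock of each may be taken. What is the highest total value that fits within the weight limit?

61 pts

Top feasible selections:
- 1×A + 2×B: weight 19, value 61
- 3×B + 2×C: weight 20, value 57
- 3×B + 1×C: weight 16, value 54
- 3×B: weight 12, value 51
Best: 61 pts.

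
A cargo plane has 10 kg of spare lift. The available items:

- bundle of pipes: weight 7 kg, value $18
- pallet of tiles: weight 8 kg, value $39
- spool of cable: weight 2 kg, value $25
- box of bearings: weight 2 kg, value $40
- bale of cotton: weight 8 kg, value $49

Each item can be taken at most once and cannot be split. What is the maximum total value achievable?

This is a 0/1 knapsack; check combinations near the capacity.
- box of bearings+bale of cotton: weight 2+8=10, value 40+49=89
- pallet of tiles+box of bearings: weight 8+2=10, value 39+40=79
- spool of cable+bale of cotton: weight 2+8=10, value 25+49=74
- spool of cable+box of bearings: weight 2+2=4, value 25+40=65
Best: $89.

$89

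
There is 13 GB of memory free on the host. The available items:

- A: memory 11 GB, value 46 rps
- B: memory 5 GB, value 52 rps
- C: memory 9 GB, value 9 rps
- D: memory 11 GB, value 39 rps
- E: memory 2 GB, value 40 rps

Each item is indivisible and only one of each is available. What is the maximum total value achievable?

92 rps

Check high-value combinations within 13 GB:
- B+E: memory 5+2=7, value 52+40=92
- A+E: memory 11+2=13, value 46+40=86
- D+E: memory 11+2=13, value 39+40=79
- B: memory 5, value 52
- C+E: memory 9+2=11, value 9+40=49
Best: 92 rps.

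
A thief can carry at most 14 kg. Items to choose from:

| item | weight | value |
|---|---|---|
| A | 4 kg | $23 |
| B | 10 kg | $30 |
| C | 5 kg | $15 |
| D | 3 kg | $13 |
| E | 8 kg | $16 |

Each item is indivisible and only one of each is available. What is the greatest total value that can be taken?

This is a 0/1 knapsack; check combinations near the capacity.
- A+B: weight 4+10=14, value 23+30=53
- A+C+D: weight 4+5+3=12, value 23+15+13=51
- B+D: weight 10+3=13, value 30+13=43
- A+E: weight 4+8=12, value 23+16=39
Best: $53.

$53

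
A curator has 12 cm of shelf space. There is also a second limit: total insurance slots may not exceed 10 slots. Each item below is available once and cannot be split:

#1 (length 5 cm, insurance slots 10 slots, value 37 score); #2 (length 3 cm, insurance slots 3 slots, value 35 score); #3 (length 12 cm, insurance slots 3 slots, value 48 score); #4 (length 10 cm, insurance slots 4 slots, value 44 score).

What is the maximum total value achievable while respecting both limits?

48 score

Feasible sets respecting both limits:
- #3: length 12, insurance slots 3, value 48
- #4: length 10, insurance slots 4, value 44
- #1: length 5, insurance slots 10, value 37
- #2: length 3, insurance slots 3, value 35
Best: 48 score.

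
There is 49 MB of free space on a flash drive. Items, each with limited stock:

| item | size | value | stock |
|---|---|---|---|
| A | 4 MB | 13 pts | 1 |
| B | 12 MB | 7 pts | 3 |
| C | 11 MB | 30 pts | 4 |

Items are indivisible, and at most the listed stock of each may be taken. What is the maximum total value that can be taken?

133 pts

Top feasible selections:
- 1×A + 4×C: size 48, value 133
- 4×C: size 44, value 120
- 1×A + 1×B + 3×C: size 49, value 110
Best: 133 pts.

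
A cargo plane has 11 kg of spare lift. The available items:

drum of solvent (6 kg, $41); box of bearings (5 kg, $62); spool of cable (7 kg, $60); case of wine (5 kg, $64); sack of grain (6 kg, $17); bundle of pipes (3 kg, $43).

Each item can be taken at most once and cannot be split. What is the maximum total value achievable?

Check high-value combinations within 11 kg:
- box of bearings+case of wine: weight 5+5=10, value 62+64=126
- case of wine+bundle of pipes: weight 5+3=8, value 64+43=107
- box of bearings+bundle of pipes: weight 5+3=8, value 62+43=105
- drum of solvent+case of wine: weight 6+5=11, value 41+64=105
Best: $126.

$126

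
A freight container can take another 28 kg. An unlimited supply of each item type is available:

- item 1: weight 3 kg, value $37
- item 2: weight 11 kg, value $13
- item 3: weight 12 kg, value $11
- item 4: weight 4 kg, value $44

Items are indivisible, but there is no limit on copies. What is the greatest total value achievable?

$340

Best value-per-unit is item 1 at 37/3; filling with it alone gives 9×37 = 333.
Optimal mix: 8×item 1 + 1×item 4 → weight 28, value 340.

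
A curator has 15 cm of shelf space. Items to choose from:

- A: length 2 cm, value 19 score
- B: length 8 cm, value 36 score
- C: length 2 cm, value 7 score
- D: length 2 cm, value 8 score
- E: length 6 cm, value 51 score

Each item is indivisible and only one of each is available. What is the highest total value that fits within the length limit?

Check high-value combinations within 15 cm:
- B+E: length 8+6=14, value 36+51=87
- A+C+D+E: length 2+2+2+6=12, value 19+7+8+51=85
- A+D+E: length 2+2+6=10, value 19+8+51=78
Best: 87 score.

87 score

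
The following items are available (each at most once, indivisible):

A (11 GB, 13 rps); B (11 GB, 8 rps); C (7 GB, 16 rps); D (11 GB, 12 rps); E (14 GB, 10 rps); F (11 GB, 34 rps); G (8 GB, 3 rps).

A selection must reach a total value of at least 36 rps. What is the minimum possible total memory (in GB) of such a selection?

Subsets with value ≥ 36, sorted by total memory:
- C+F: memory 18, value 50
- F+G: memory 19, value 37
- A+F: memory 22, value 47
- D+F: memory 22, value 46
Minimum memory: 18 GB.

18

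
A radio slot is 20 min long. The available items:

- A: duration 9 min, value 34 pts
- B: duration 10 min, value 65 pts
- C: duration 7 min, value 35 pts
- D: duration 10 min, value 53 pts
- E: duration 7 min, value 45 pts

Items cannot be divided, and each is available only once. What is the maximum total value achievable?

118 pts

Check high-value combinations within 20 min:
- B+D: duration 10+10=20, value 65+53=118
- B+E: duration 10+7=17, value 65+45=110
- B+C: duration 10+7=17, value 65+35=100
- A+B: duration 9+10=19, value 34+65=99
- D+E: duration 10+7=17, value 53+45=98
Best: 118 pts.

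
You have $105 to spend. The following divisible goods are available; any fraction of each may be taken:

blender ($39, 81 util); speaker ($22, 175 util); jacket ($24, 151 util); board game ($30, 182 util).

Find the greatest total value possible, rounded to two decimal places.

568.23

Take in order of value per unit:
- speaker (175/22 per unit): all 22 → value 175, running total 175.00
- jacket (151/24 per unit): all 24 → value 151, running total 326.00
- board game (182/30 per unit): all 30 → value 182, running total 508.00
- blender (81/39 per unit): 29 of 39 → value 29×81/39 = 60.2308, running total 568.23
Total 568.23.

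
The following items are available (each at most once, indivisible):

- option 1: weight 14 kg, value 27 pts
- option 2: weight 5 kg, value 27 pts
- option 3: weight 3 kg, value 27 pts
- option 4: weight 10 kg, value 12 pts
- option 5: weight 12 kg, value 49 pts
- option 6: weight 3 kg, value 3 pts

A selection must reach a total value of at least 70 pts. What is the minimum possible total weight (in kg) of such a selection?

15

Subsets with value ≥ 70, sorted by total weight:
- option 3+option 5: weight 15, value 76
- option 2+option 5: weight 17, value 76
- option 3+option 5+option 6: weight 18, value 79
Minimum weight: 15 kg.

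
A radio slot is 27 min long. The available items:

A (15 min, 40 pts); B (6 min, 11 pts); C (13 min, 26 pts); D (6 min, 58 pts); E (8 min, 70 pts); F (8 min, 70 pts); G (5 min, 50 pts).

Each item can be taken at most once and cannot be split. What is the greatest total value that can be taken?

248 pts

This is a 0/1 knapsack; check combinations near the capacity.
- D+E+F+G: duration 6+8+8+5=27, value 58+70+70+50=248
- B+E+F+G: duration 6+8+8+5=27, value 11+70+70+50=201
- D+E+F: duration 6+8+8=22, value 58+70+70=198
Best: 248 pts.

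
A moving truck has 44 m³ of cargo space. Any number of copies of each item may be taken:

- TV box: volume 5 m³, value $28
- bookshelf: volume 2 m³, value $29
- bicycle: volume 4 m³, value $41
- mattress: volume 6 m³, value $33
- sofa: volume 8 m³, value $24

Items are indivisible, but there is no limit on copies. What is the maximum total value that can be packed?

$638

Best value-per-unit is bookshelf at 29/2, and filling with it alone uses volume 22×2=44. No mix of the others beats 22×29 = 638.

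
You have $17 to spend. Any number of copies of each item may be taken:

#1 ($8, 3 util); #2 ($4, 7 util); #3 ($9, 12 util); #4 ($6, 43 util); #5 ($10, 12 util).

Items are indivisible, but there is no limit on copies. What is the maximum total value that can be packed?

Best value-per-unit is #4 at 43/6; filling with it alone gives 2×43 = 86.
Optimal mix: 1×#2 + 2×#4 → cost 16, value 93.

93 util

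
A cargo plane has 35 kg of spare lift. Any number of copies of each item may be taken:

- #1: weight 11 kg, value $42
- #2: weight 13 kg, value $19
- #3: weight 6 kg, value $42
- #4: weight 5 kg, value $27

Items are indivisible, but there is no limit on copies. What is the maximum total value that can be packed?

Best value-per-unit is #3 at 42/6; filling with it alone gives 5×42 = 210.
Optimal mix: 5×#3 + 1×#4 → weight 35, value 237.

$237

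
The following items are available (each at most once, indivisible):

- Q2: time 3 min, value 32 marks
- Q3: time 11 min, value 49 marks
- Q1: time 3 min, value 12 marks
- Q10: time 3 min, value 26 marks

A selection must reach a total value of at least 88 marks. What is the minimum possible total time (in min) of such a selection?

17

Subsets with value ≥ 88, sorted by total time:
- Q2+Q3+Q10: time 17, value 107
- Q2+Q3+Q1: time 17, value 93
- Q2+Q3+Q1+Q10: time 20, value 119
Minimum time: 17 min.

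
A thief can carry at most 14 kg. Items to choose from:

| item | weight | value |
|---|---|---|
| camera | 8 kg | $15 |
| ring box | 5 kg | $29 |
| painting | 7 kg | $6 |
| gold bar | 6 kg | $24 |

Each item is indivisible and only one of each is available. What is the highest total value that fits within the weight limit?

$53

Check high-value combinations within 14 kg:
- ring box+gold bar: weight 5+6=11, value 29+24=53
- camera+ring box: weight 8+5=13, value 15+29=44
- camera+gold bar: weight 8+6=14, value 15+24=39
Best: $53.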